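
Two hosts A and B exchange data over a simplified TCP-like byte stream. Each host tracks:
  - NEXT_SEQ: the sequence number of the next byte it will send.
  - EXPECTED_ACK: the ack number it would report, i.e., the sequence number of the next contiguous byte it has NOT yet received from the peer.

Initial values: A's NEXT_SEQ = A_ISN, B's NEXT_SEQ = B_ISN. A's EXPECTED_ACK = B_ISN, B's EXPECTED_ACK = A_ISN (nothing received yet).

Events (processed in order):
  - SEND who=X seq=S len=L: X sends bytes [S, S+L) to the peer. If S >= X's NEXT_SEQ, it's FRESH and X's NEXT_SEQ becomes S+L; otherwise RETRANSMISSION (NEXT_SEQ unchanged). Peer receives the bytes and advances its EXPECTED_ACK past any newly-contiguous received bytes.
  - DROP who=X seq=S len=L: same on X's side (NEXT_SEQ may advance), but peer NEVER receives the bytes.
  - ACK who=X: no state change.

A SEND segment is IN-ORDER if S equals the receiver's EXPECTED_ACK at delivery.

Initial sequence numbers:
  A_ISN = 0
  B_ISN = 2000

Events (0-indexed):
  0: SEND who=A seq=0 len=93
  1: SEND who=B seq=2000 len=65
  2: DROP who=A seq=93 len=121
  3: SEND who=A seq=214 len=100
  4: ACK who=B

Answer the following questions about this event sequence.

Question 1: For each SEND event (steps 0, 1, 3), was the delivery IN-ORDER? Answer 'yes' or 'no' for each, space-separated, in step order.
Step 0: SEND seq=0 -> in-order
Step 1: SEND seq=2000 -> in-order
Step 3: SEND seq=214 -> out-of-order

Answer: yes yes no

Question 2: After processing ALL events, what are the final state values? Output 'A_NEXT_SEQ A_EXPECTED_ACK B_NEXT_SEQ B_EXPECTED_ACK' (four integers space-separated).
Answer: 314 2065 2065 93

Derivation:
After event 0: A_seq=93 A_ack=2000 B_seq=2000 B_ack=93
After event 1: A_seq=93 A_ack=2065 B_seq=2065 B_ack=93
After event 2: A_seq=214 A_ack=2065 B_seq=2065 B_ack=93
After event 3: A_seq=314 A_ack=2065 B_seq=2065 B_ack=93
After event 4: A_seq=314 A_ack=2065 B_seq=2065 B_ack=93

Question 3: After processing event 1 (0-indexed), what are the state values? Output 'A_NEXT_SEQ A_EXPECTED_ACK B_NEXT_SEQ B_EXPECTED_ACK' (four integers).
After event 0: A_seq=93 A_ack=2000 B_seq=2000 B_ack=93
After event 1: A_seq=93 A_ack=2065 B_seq=2065 B_ack=93

93 2065 2065 93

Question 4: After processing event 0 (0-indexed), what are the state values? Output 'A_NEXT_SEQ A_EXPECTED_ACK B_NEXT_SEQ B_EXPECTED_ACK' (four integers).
After event 0: A_seq=93 A_ack=2000 B_seq=2000 B_ack=93

93 2000 2000 93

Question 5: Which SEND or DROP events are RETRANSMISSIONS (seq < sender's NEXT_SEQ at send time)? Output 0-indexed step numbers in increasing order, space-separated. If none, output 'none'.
Answer: none

Derivation:
Step 0: SEND seq=0 -> fresh
Step 1: SEND seq=2000 -> fresh
Step 2: DROP seq=93 -> fresh
Step 3: SEND seq=214 -> fresh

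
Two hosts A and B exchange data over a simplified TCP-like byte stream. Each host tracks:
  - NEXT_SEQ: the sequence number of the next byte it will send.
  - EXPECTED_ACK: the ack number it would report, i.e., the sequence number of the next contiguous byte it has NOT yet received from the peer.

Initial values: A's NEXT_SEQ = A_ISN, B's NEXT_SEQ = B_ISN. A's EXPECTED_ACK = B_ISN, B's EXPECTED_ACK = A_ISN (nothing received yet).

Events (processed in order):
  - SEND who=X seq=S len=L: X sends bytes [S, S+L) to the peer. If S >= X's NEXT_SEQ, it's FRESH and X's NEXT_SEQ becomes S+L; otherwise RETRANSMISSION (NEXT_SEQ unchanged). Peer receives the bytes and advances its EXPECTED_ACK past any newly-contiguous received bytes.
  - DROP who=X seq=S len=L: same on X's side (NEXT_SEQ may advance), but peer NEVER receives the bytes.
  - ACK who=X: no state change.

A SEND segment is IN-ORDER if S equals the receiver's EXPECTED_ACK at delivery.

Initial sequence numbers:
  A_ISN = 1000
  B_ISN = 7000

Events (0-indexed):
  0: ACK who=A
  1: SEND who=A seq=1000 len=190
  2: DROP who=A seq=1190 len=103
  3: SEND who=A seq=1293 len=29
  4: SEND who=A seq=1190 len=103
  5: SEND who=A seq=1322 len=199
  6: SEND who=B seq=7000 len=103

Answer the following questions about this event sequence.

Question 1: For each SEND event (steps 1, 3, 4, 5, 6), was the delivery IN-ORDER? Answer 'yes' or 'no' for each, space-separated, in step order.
Answer: yes no yes yes yes

Derivation:
Step 1: SEND seq=1000 -> in-order
Step 3: SEND seq=1293 -> out-of-order
Step 4: SEND seq=1190 -> in-order
Step 5: SEND seq=1322 -> in-order
Step 6: SEND seq=7000 -> in-order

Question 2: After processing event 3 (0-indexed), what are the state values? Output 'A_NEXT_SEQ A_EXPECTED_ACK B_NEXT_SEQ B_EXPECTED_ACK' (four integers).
After event 0: A_seq=1000 A_ack=7000 B_seq=7000 B_ack=1000
After event 1: A_seq=1190 A_ack=7000 B_seq=7000 B_ack=1190
After event 2: A_seq=1293 A_ack=7000 B_seq=7000 B_ack=1190
After event 3: A_seq=1322 A_ack=7000 B_seq=7000 B_ack=1190

1322 7000 7000 1190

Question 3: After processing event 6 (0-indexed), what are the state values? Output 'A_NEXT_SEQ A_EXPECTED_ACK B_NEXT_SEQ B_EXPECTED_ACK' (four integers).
After event 0: A_seq=1000 A_ack=7000 B_seq=7000 B_ack=1000
After event 1: A_seq=1190 A_ack=7000 B_seq=7000 B_ack=1190
After event 2: A_seq=1293 A_ack=7000 B_seq=7000 B_ack=1190
After event 3: A_seq=1322 A_ack=7000 B_seq=7000 B_ack=1190
After event 4: A_seq=1322 A_ack=7000 B_seq=7000 B_ack=1322
After event 5: A_seq=1521 A_ack=7000 B_seq=7000 B_ack=1521
After event 6: A_seq=1521 A_ack=7103 B_seq=7103 B_ack=1521

1521 7103 7103 1521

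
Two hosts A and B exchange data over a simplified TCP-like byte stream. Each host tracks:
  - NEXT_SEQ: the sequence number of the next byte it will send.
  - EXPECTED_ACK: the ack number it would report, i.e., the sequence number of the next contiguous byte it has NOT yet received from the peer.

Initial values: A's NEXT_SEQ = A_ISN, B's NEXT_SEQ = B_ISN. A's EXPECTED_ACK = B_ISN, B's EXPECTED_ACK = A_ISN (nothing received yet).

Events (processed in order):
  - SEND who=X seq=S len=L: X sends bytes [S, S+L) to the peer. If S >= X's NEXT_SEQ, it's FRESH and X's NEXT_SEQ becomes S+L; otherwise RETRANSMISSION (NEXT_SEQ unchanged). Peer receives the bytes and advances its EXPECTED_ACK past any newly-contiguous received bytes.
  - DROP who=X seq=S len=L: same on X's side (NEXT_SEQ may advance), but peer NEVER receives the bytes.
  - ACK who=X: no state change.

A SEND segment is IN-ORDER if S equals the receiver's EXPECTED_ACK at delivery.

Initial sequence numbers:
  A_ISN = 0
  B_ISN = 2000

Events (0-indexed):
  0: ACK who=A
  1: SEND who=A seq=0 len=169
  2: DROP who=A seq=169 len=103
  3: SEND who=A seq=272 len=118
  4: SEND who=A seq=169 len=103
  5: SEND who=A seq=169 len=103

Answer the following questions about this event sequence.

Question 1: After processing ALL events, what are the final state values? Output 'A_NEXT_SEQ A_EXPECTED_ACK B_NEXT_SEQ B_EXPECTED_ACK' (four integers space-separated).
After event 0: A_seq=0 A_ack=2000 B_seq=2000 B_ack=0
After event 1: A_seq=169 A_ack=2000 B_seq=2000 B_ack=169
After event 2: A_seq=272 A_ack=2000 B_seq=2000 B_ack=169
After event 3: A_seq=390 A_ack=2000 B_seq=2000 B_ack=169
After event 4: A_seq=390 A_ack=2000 B_seq=2000 B_ack=390
After event 5: A_seq=390 A_ack=2000 B_seq=2000 B_ack=390

Answer: 390 2000 2000 390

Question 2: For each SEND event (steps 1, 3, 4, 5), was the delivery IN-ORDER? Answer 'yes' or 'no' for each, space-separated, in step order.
Answer: yes no yes no

Derivation:
Step 1: SEND seq=0 -> in-order
Step 3: SEND seq=272 -> out-of-order
Step 4: SEND seq=169 -> in-order
Step 5: SEND seq=169 -> out-of-order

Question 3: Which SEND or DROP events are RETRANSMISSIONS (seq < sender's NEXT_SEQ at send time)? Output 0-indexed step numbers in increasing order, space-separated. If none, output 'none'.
Step 1: SEND seq=0 -> fresh
Step 2: DROP seq=169 -> fresh
Step 3: SEND seq=272 -> fresh
Step 4: SEND seq=169 -> retransmit
Step 5: SEND seq=169 -> retransmit

Answer: 4 5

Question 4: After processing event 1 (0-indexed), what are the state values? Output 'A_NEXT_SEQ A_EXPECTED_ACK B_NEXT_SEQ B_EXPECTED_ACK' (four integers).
After event 0: A_seq=0 A_ack=2000 B_seq=2000 B_ack=0
After event 1: A_seq=169 A_ack=2000 B_seq=2000 B_ack=169

169 2000 2000 169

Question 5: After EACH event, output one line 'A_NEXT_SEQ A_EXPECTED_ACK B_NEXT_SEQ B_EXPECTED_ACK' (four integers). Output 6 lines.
0 2000 2000 0
169 2000 2000 169
272 2000 2000 169
390 2000 2000 169
390 2000 2000 390
390 2000 2000 390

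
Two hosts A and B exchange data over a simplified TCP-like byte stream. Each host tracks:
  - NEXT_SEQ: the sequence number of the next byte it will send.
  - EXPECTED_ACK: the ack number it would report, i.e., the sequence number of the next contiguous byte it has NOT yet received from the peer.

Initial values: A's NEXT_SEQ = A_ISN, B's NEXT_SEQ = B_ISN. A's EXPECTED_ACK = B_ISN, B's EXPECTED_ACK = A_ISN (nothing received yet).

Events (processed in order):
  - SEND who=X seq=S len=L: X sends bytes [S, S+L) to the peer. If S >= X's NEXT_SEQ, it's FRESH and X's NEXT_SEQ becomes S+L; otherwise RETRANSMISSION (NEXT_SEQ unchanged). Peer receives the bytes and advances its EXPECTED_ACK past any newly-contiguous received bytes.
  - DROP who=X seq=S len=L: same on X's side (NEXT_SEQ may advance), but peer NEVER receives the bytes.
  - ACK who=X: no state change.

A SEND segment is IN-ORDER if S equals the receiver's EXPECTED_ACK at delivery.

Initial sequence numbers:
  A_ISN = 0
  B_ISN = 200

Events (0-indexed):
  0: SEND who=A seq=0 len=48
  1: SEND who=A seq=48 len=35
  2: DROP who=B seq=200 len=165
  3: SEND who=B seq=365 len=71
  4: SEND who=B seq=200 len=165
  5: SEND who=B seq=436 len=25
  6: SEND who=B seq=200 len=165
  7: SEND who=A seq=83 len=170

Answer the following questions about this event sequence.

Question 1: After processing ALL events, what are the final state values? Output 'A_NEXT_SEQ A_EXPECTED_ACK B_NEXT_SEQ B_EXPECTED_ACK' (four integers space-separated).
Answer: 253 461 461 253

Derivation:
After event 0: A_seq=48 A_ack=200 B_seq=200 B_ack=48
After event 1: A_seq=83 A_ack=200 B_seq=200 B_ack=83
After event 2: A_seq=83 A_ack=200 B_seq=365 B_ack=83
After event 3: A_seq=83 A_ack=200 B_seq=436 B_ack=83
After event 4: A_seq=83 A_ack=436 B_seq=436 B_ack=83
After event 5: A_seq=83 A_ack=461 B_seq=461 B_ack=83
After event 6: A_seq=83 A_ack=461 B_seq=461 B_ack=83
After event 7: A_seq=253 A_ack=461 B_seq=461 B_ack=253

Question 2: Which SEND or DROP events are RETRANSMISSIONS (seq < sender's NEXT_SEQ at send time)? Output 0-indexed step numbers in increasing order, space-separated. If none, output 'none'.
Step 0: SEND seq=0 -> fresh
Step 1: SEND seq=48 -> fresh
Step 2: DROP seq=200 -> fresh
Step 3: SEND seq=365 -> fresh
Step 4: SEND seq=200 -> retransmit
Step 5: SEND seq=436 -> fresh
Step 6: SEND seq=200 -> retransmit
Step 7: SEND seq=83 -> fresh

Answer: 4 6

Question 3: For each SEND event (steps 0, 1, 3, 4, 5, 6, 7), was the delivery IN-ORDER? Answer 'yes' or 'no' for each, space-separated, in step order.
Answer: yes yes no yes yes no yes

Derivation:
Step 0: SEND seq=0 -> in-order
Step 1: SEND seq=48 -> in-order
Step 3: SEND seq=365 -> out-of-order
Step 4: SEND seq=200 -> in-order
Step 5: SEND seq=436 -> in-order
Step 6: SEND seq=200 -> out-of-order
Step 7: SEND seq=83 -> in-order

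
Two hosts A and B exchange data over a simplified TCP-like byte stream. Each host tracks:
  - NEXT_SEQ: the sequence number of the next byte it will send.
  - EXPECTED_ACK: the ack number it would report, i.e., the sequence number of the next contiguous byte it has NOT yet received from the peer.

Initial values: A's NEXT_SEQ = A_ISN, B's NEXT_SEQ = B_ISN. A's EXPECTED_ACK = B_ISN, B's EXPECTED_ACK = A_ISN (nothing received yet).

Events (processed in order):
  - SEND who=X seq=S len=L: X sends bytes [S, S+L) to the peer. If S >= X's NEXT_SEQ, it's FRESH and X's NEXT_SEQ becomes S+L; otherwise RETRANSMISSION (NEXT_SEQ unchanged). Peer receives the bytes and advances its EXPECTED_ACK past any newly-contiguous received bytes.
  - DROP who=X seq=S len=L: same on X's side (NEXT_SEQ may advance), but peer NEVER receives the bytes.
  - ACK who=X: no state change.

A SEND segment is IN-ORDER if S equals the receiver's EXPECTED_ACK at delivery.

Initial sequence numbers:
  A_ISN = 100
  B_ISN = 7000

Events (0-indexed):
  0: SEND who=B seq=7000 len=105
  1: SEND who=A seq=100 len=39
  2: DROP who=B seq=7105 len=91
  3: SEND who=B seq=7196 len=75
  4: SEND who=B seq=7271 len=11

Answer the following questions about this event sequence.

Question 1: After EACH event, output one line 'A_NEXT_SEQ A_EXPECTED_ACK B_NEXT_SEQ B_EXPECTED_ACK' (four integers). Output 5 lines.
100 7105 7105 100
139 7105 7105 139
139 7105 7196 139
139 7105 7271 139
139 7105 7282 139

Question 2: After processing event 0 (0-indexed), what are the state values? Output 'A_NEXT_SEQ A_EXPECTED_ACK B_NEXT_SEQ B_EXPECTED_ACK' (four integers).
After event 0: A_seq=100 A_ack=7105 B_seq=7105 B_ack=100

100 7105 7105 100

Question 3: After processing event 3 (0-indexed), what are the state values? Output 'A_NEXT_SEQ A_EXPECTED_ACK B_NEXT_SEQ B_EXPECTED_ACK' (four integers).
After event 0: A_seq=100 A_ack=7105 B_seq=7105 B_ack=100
After event 1: A_seq=139 A_ack=7105 B_seq=7105 B_ack=139
After event 2: A_seq=139 A_ack=7105 B_seq=7196 B_ack=139
After event 3: A_seq=139 A_ack=7105 B_seq=7271 B_ack=139

139 7105 7271 139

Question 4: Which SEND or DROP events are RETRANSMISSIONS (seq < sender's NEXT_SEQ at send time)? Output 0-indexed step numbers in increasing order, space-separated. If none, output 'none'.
Answer: none

Derivation:
Step 0: SEND seq=7000 -> fresh
Step 1: SEND seq=100 -> fresh
Step 2: DROP seq=7105 -> fresh
Step 3: SEND seq=7196 -> fresh
Step 4: SEND seq=7271 -> fresh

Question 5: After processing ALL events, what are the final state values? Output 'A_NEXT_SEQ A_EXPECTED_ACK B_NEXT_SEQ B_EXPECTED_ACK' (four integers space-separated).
Answer: 139 7105 7282 139

Derivation:
After event 0: A_seq=100 A_ack=7105 B_seq=7105 B_ack=100
After event 1: A_seq=139 A_ack=7105 B_seq=7105 B_ack=139
After event 2: A_seq=139 A_ack=7105 B_seq=7196 B_ack=139
After event 3: A_seq=139 A_ack=7105 B_seq=7271 B_ack=139
After event 4: A_seq=139 A_ack=7105 B_seq=7282 B_ack=139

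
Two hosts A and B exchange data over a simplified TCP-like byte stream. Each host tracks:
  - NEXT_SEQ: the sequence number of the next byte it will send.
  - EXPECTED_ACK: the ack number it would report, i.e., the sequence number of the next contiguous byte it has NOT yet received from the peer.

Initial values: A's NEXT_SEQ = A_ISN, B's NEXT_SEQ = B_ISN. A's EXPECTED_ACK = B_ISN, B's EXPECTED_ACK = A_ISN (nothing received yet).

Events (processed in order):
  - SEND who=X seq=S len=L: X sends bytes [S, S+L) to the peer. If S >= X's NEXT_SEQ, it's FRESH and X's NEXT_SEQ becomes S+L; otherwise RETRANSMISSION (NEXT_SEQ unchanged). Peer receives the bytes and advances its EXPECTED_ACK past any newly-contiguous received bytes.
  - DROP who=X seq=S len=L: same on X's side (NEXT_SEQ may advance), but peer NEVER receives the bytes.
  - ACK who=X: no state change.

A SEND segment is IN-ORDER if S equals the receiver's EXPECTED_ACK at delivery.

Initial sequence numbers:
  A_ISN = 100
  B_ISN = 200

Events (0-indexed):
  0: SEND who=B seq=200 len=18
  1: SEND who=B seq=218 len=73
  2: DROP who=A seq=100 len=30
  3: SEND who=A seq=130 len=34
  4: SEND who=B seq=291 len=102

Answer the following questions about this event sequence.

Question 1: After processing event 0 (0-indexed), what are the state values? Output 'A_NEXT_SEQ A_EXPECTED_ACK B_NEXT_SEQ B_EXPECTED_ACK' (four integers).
After event 0: A_seq=100 A_ack=218 B_seq=218 B_ack=100

100 218 218 100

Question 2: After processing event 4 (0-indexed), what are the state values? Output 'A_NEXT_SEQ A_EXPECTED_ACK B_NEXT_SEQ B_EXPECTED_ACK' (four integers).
After event 0: A_seq=100 A_ack=218 B_seq=218 B_ack=100
After event 1: A_seq=100 A_ack=291 B_seq=291 B_ack=100
After event 2: A_seq=130 A_ack=291 B_seq=291 B_ack=100
After event 3: A_seq=164 A_ack=291 B_seq=291 B_ack=100
After event 4: A_seq=164 A_ack=393 B_seq=393 B_ack=100

164 393 393 100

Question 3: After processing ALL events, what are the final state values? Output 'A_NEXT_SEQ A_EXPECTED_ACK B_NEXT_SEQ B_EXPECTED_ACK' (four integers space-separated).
Answer: 164 393 393 100

Derivation:
After event 0: A_seq=100 A_ack=218 B_seq=218 B_ack=100
After event 1: A_seq=100 A_ack=291 B_seq=291 B_ack=100
After event 2: A_seq=130 A_ack=291 B_seq=291 B_ack=100
After event 3: A_seq=164 A_ack=291 B_seq=291 B_ack=100
After event 4: A_seq=164 A_ack=393 B_seq=393 B_ack=100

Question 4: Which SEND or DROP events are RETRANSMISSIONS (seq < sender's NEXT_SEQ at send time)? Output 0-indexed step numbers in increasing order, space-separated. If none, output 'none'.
Step 0: SEND seq=200 -> fresh
Step 1: SEND seq=218 -> fresh
Step 2: DROP seq=100 -> fresh
Step 3: SEND seq=130 -> fresh
Step 4: SEND seq=291 -> fresh

Answer: none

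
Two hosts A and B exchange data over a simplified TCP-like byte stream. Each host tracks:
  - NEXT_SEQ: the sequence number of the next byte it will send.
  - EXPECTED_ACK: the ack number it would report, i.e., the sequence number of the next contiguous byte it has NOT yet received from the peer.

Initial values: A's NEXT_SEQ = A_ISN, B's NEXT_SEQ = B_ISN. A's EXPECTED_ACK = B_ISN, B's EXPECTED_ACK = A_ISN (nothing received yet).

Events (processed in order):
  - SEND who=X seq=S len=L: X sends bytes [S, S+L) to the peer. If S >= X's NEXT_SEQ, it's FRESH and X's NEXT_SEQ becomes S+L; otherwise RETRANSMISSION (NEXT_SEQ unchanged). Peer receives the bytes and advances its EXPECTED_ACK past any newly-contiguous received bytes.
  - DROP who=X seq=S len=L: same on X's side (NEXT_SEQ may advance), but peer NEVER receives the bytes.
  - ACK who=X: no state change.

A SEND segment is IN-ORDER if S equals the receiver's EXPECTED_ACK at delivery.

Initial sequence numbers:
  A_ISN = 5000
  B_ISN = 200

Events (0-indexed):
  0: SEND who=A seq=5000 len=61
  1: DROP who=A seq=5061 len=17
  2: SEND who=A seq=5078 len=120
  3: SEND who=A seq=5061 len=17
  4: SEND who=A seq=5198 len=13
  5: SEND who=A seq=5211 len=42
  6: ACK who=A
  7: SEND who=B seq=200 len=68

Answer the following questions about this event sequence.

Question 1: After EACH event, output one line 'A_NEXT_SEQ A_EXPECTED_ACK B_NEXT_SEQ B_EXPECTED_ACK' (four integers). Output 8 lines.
5061 200 200 5061
5078 200 200 5061
5198 200 200 5061
5198 200 200 5198
5211 200 200 5211
5253 200 200 5253
5253 200 200 5253
5253 268 268 5253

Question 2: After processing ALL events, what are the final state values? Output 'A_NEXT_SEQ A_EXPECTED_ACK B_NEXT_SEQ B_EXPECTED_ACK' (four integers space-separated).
Answer: 5253 268 268 5253

Derivation:
After event 0: A_seq=5061 A_ack=200 B_seq=200 B_ack=5061
After event 1: A_seq=5078 A_ack=200 B_seq=200 B_ack=5061
After event 2: A_seq=5198 A_ack=200 B_seq=200 B_ack=5061
After event 3: A_seq=5198 A_ack=200 B_seq=200 B_ack=5198
After event 4: A_seq=5211 A_ack=200 B_seq=200 B_ack=5211
After event 5: A_seq=5253 A_ack=200 B_seq=200 B_ack=5253
After event 6: A_seq=5253 A_ack=200 B_seq=200 B_ack=5253
After event 7: A_seq=5253 A_ack=268 B_seq=268 B_ack=5253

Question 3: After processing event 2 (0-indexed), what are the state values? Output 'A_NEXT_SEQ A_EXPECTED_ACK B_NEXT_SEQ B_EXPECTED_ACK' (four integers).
After event 0: A_seq=5061 A_ack=200 B_seq=200 B_ack=5061
After event 1: A_seq=5078 A_ack=200 B_seq=200 B_ack=5061
After event 2: A_seq=5198 A_ack=200 B_seq=200 B_ack=5061

5198 200 200 5061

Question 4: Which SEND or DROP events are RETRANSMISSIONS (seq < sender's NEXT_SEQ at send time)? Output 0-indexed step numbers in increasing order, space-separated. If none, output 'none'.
Step 0: SEND seq=5000 -> fresh
Step 1: DROP seq=5061 -> fresh
Step 2: SEND seq=5078 -> fresh
Step 3: SEND seq=5061 -> retransmit
Step 4: SEND seq=5198 -> fresh
Step 5: SEND seq=5211 -> fresh
Step 7: SEND seq=200 -> fresh

Answer: 3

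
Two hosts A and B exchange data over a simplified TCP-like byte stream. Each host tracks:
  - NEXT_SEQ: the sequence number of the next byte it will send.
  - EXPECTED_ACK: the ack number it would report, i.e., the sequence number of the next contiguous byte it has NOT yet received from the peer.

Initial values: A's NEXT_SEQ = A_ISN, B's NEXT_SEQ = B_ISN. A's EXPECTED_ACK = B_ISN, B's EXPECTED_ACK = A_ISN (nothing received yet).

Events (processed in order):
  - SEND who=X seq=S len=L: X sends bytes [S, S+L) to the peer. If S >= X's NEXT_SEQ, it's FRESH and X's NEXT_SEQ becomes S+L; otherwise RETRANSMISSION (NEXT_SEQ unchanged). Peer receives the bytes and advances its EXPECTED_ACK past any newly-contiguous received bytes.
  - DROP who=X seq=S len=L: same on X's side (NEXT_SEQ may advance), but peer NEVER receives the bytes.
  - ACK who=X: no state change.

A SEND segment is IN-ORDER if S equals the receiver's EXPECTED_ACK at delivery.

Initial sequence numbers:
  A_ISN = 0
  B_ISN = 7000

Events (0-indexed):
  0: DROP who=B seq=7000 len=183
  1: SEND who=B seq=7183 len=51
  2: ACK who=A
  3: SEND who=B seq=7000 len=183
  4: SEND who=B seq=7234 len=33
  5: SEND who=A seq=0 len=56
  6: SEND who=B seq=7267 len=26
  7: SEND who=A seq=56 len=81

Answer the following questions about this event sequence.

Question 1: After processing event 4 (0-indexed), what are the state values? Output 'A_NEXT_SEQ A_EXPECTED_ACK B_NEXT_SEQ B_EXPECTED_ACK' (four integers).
After event 0: A_seq=0 A_ack=7000 B_seq=7183 B_ack=0
After event 1: A_seq=0 A_ack=7000 B_seq=7234 B_ack=0
After event 2: A_seq=0 A_ack=7000 B_seq=7234 B_ack=0
After event 3: A_seq=0 A_ack=7234 B_seq=7234 B_ack=0
After event 4: A_seq=0 A_ack=7267 B_seq=7267 B_ack=0

0 7267 7267 0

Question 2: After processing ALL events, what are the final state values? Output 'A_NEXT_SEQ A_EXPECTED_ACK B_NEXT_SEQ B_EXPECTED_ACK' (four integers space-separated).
Answer: 137 7293 7293 137

Derivation:
After event 0: A_seq=0 A_ack=7000 B_seq=7183 B_ack=0
After event 1: A_seq=0 A_ack=7000 B_seq=7234 B_ack=0
After event 2: A_seq=0 A_ack=7000 B_seq=7234 B_ack=0
After event 3: A_seq=0 A_ack=7234 B_seq=7234 B_ack=0
After event 4: A_seq=0 A_ack=7267 B_seq=7267 B_ack=0
After event 5: A_seq=56 A_ack=7267 B_seq=7267 B_ack=56
After event 6: A_seq=56 A_ack=7293 B_seq=7293 B_ack=56
After event 7: A_seq=137 A_ack=7293 B_seq=7293 B_ack=137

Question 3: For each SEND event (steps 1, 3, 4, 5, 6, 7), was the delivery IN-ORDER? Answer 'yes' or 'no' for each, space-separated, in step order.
Answer: no yes yes yes yes yes

Derivation:
Step 1: SEND seq=7183 -> out-of-order
Step 3: SEND seq=7000 -> in-order
Step 4: SEND seq=7234 -> in-order
Step 5: SEND seq=0 -> in-order
Step 6: SEND seq=7267 -> in-order
Step 7: SEND seq=56 -> in-order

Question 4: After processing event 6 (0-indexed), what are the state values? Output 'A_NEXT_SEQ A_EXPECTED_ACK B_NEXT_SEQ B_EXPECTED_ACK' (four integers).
After event 0: A_seq=0 A_ack=7000 B_seq=7183 B_ack=0
After event 1: A_seq=0 A_ack=7000 B_seq=7234 B_ack=0
After event 2: A_seq=0 A_ack=7000 B_seq=7234 B_ack=0
After event 3: A_seq=0 A_ack=7234 B_seq=7234 B_ack=0
After event 4: A_seq=0 A_ack=7267 B_seq=7267 B_ack=0
After event 5: A_seq=56 A_ack=7267 B_seq=7267 B_ack=56
After event 6: A_seq=56 A_ack=7293 B_seq=7293 B_ack=56

56 7293 7293 56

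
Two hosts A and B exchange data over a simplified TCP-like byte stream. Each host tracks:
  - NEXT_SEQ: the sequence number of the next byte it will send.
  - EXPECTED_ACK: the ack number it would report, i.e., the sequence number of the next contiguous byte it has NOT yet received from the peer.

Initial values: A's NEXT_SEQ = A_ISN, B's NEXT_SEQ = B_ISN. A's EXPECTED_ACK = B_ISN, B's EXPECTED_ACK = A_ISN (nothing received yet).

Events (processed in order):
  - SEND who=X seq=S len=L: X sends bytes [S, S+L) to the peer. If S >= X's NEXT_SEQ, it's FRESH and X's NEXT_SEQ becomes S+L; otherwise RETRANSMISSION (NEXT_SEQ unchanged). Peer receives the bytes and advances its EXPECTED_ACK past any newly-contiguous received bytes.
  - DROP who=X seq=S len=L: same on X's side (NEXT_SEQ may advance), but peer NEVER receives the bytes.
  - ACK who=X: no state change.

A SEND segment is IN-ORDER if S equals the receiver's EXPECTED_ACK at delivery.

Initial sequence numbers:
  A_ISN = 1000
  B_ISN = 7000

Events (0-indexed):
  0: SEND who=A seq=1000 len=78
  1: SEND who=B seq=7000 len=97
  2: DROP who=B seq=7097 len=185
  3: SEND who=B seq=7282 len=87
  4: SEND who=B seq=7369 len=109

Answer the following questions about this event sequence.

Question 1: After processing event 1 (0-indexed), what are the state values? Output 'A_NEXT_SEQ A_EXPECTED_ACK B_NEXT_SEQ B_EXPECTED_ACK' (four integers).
After event 0: A_seq=1078 A_ack=7000 B_seq=7000 B_ack=1078
After event 1: A_seq=1078 A_ack=7097 B_seq=7097 B_ack=1078

1078 7097 7097 1078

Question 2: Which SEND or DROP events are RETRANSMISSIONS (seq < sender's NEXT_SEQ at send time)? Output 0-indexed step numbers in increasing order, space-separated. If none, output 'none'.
Answer: none

Derivation:
Step 0: SEND seq=1000 -> fresh
Step 1: SEND seq=7000 -> fresh
Step 2: DROP seq=7097 -> fresh
Step 3: SEND seq=7282 -> fresh
Step 4: SEND seq=7369 -> fresh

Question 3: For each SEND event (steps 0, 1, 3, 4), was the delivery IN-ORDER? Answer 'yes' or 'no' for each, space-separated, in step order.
Step 0: SEND seq=1000 -> in-order
Step 1: SEND seq=7000 -> in-order
Step 3: SEND seq=7282 -> out-of-order
Step 4: SEND seq=7369 -> out-of-order

Answer: yes yes no no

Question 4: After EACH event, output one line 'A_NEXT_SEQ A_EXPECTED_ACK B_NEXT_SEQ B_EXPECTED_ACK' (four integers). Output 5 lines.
1078 7000 7000 1078
1078 7097 7097 1078
1078 7097 7282 1078
1078 7097 7369 1078
1078 7097 7478 1078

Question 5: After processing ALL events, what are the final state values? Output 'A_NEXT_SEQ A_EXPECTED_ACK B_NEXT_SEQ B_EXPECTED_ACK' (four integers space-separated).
After event 0: A_seq=1078 A_ack=7000 B_seq=7000 B_ack=1078
After event 1: A_seq=1078 A_ack=7097 B_seq=7097 B_ack=1078
After event 2: A_seq=1078 A_ack=7097 B_seq=7282 B_ack=1078
After event 3: A_seq=1078 A_ack=7097 B_seq=7369 B_ack=1078
After event 4: A_seq=1078 A_ack=7097 B_seq=7478 B_ack=1078

Answer: 1078 7097 7478 1078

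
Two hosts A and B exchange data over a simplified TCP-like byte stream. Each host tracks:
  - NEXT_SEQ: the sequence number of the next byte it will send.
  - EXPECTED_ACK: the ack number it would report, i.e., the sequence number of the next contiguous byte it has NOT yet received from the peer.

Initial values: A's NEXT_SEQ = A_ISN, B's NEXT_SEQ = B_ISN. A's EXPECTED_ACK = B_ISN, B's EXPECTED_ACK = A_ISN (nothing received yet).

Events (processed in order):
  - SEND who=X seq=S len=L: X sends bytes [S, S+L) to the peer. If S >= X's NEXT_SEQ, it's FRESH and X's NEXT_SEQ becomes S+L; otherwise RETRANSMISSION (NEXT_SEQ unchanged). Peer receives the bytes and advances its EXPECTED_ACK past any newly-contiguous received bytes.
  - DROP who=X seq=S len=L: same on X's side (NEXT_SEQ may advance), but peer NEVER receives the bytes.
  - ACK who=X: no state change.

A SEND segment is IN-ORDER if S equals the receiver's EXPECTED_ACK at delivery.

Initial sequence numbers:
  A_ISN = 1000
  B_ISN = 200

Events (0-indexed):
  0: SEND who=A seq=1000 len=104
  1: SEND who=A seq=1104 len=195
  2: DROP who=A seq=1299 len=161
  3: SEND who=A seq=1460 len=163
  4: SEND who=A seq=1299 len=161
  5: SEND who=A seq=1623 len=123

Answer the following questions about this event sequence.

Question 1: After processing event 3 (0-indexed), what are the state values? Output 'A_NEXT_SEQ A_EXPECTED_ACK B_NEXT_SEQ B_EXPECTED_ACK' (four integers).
After event 0: A_seq=1104 A_ack=200 B_seq=200 B_ack=1104
After event 1: A_seq=1299 A_ack=200 B_seq=200 B_ack=1299
After event 2: A_seq=1460 A_ack=200 B_seq=200 B_ack=1299
After event 3: A_seq=1623 A_ack=200 B_seq=200 B_ack=1299

1623 200 200 1299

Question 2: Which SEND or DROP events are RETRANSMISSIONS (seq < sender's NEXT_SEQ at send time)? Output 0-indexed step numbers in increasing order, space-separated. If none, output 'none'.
Step 0: SEND seq=1000 -> fresh
Step 1: SEND seq=1104 -> fresh
Step 2: DROP seq=1299 -> fresh
Step 3: SEND seq=1460 -> fresh
Step 4: SEND seq=1299 -> retransmit
Step 5: SEND seq=1623 -> fresh

Answer: 4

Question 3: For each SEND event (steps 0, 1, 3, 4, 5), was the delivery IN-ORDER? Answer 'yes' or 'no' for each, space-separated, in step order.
Step 0: SEND seq=1000 -> in-order
Step 1: SEND seq=1104 -> in-order
Step 3: SEND seq=1460 -> out-of-order
Step 4: SEND seq=1299 -> in-order
Step 5: SEND seq=1623 -> in-order

Answer: yes yes no yes yes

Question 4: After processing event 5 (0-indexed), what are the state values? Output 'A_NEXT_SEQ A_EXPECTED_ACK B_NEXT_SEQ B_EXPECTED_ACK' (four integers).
After event 0: A_seq=1104 A_ack=200 B_seq=200 B_ack=1104
After event 1: A_seq=1299 A_ack=200 B_seq=200 B_ack=1299
After event 2: A_seq=1460 A_ack=200 B_seq=200 B_ack=1299
After event 3: A_seq=1623 A_ack=200 B_seq=200 B_ack=1299
After event 4: A_seq=1623 A_ack=200 B_seq=200 B_ack=1623
After event 5: A_seq=1746 A_ack=200 B_seq=200 B_ack=1746

1746 200 200 1746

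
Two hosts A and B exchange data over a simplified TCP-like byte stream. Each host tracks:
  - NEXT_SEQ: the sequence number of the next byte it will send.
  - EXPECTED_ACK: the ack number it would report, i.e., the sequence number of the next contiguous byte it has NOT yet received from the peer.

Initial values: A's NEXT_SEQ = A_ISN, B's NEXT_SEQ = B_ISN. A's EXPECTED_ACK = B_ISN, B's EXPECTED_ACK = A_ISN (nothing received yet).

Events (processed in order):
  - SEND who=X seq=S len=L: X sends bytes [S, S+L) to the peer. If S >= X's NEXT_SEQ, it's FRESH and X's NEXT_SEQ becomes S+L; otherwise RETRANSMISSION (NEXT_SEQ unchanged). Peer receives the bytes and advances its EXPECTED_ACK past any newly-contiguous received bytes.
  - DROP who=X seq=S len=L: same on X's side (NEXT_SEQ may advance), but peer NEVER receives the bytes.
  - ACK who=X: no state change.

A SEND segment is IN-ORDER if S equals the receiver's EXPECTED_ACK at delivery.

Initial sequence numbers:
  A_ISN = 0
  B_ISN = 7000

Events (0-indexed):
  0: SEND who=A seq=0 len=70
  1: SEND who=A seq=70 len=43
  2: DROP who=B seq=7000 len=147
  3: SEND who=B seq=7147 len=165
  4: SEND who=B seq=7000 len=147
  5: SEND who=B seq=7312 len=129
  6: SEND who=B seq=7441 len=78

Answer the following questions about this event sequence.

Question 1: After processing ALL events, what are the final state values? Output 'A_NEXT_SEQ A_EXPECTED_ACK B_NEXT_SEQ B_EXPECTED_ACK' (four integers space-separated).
Answer: 113 7519 7519 113

Derivation:
After event 0: A_seq=70 A_ack=7000 B_seq=7000 B_ack=70
After event 1: A_seq=113 A_ack=7000 B_seq=7000 B_ack=113
After event 2: A_seq=113 A_ack=7000 B_seq=7147 B_ack=113
After event 3: A_seq=113 A_ack=7000 B_seq=7312 B_ack=113
After event 4: A_seq=113 A_ack=7312 B_seq=7312 B_ack=113
After event 5: A_seq=113 A_ack=7441 B_seq=7441 B_ack=113
After event 6: A_seq=113 A_ack=7519 B_seq=7519 B_ack=113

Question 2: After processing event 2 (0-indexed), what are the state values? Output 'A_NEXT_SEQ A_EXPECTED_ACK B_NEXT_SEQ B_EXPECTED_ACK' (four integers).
After event 0: A_seq=70 A_ack=7000 B_seq=7000 B_ack=70
After event 1: A_seq=113 A_ack=7000 B_seq=7000 B_ack=113
After event 2: A_seq=113 A_ack=7000 B_seq=7147 B_ack=113

113 7000 7147 113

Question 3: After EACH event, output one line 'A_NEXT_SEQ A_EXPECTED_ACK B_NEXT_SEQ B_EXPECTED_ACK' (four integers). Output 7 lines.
70 7000 7000 70
113 7000 7000 113
113 7000 7147 113
113 7000 7312 113
113 7312 7312 113
113 7441 7441 113
113 7519 7519 113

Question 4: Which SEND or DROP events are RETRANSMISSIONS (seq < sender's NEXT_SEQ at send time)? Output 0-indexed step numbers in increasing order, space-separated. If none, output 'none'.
Answer: 4

Derivation:
Step 0: SEND seq=0 -> fresh
Step 1: SEND seq=70 -> fresh
Step 2: DROP seq=7000 -> fresh
Step 3: SEND seq=7147 -> fresh
Step 4: SEND seq=7000 -> retransmit
Step 5: SEND seq=7312 -> fresh
Step 6: SEND seq=7441 -> fresh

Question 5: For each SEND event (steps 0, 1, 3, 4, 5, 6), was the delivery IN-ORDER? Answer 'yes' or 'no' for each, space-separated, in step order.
Answer: yes yes no yes yes yes

Derivation:
Step 0: SEND seq=0 -> in-order
Step 1: SEND seq=70 -> in-order
Step 3: SEND seq=7147 -> out-of-order
Step 4: SEND seq=7000 -> in-order
Step 5: SEND seq=7312 -> in-order
Step 6: SEND seq=7441 -> in-order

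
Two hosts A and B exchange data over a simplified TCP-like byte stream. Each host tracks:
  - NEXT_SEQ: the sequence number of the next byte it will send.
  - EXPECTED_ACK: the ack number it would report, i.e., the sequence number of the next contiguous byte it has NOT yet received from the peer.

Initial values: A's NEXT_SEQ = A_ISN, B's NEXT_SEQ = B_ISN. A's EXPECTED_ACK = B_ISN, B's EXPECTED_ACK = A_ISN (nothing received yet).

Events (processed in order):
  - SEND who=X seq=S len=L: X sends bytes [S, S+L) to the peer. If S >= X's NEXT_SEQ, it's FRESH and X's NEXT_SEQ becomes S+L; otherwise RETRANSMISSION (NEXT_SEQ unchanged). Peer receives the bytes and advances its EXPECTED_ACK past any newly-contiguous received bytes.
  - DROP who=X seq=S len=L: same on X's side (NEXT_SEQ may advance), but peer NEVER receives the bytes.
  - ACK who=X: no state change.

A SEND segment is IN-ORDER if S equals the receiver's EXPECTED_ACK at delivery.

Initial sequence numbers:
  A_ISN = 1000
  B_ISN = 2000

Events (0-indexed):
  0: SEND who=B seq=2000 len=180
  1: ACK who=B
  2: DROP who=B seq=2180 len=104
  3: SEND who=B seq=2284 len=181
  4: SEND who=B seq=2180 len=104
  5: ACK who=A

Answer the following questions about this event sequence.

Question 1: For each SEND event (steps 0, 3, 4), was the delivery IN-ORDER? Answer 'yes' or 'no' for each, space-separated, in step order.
Step 0: SEND seq=2000 -> in-order
Step 3: SEND seq=2284 -> out-of-order
Step 4: SEND seq=2180 -> in-order

Answer: yes no yes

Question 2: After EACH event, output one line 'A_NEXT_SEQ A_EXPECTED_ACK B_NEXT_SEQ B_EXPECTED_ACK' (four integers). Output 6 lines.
1000 2180 2180 1000
1000 2180 2180 1000
1000 2180 2284 1000
1000 2180 2465 1000
1000 2465 2465 1000
1000 2465 2465 1000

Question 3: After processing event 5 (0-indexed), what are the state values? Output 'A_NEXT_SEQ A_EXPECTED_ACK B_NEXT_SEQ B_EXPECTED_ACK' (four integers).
After event 0: A_seq=1000 A_ack=2180 B_seq=2180 B_ack=1000
After event 1: A_seq=1000 A_ack=2180 B_seq=2180 B_ack=1000
After event 2: A_seq=1000 A_ack=2180 B_seq=2284 B_ack=1000
After event 3: A_seq=1000 A_ack=2180 B_seq=2465 B_ack=1000
After event 4: A_seq=1000 A_ack=2465 B_seq=2465 B_ack=1000
After event 5: A_seq=1000 A_ack=2465 B_seq=2465 B_ack=1000

1000 2465 2465 1000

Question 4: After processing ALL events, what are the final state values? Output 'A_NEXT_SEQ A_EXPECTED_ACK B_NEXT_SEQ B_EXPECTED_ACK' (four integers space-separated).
Answer: 1000 2465 2465 1000

Derivation:
After event 0: A_seq=1000 A_ack=2180 B_seq=2180 B_ack=1000
After event 1: A_seq=1000 A_ack=2180 B_seq=2180 B_ack=1000
After event 2: A_seq=1000 A_ack=2180 B_seq=2284 B_ack=1000
After event 3: A_seq=1000 A_ack=2180 B_seq=2465 B_ack=1000
After event 4: A_seq=1000 A_ack=2465 B_seq=2465 B_ack=1000
After event 5: A_seq=1000 A_ack=2465 B_seq=2465 B_ack=1000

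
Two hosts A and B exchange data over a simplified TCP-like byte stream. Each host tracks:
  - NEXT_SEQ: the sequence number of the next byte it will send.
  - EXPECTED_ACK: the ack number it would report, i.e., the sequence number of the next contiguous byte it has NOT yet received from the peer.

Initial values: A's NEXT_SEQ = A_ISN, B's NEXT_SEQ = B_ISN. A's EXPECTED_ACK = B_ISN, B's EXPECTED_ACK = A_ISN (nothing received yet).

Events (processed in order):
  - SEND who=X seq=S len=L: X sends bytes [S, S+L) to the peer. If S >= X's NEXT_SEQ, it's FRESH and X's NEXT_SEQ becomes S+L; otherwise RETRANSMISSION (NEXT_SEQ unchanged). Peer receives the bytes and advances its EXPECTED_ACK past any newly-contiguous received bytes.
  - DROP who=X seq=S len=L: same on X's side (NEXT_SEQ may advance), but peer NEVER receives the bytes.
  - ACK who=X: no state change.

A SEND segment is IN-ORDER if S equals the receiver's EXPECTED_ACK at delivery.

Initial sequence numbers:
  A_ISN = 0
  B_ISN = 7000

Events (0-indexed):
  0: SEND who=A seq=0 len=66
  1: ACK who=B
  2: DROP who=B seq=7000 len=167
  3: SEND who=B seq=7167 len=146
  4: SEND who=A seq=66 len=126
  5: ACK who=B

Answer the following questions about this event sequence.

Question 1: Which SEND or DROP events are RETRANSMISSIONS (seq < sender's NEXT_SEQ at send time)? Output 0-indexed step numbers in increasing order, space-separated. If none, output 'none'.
Answer: none

Derivation:
Step 0: SEND seq=0 -> fresh
Step 2: DROP seq=7000 -> fresh
Step 3: SEND seq=7167 -> fresh
Step 4: SEND seq=66 -> fresh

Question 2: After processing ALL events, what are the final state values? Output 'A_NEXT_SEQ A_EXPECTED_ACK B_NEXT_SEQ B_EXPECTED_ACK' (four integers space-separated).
After event 0: A_seq=66 A_ack=7000 B_seq=7000 B_ack=66
After event 1: A_seq=66 A_ack=7000 B_seq=7000 B_ack=66
After event 2: A_seq=66 A_ack=7000 B_seq=7167 B_ack=66
After event 3: A_seq=66 A_ack=7000 B_seq=7313 B_ack=66
After event 4: A_seq=192 A_ack=7000 B_seq=7313 B_ack=192
After event 5: A_seq=192 A_ack=7000 B_seq=7313 B_ack=192

Answer: 192 7000 7313 192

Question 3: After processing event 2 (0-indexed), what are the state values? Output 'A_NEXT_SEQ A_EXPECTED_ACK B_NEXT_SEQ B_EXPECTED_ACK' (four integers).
After event 0: A_seq=66 A_ack=7000 B_seq=7000 B_ack=66
After event 1: A_seq=66 A_ack=7000 B_seq=7000 B_ack=66
After event 2: A_seq=66 A_ack=7000 B_seq=7167 B_ack=66

66 7000 7167 66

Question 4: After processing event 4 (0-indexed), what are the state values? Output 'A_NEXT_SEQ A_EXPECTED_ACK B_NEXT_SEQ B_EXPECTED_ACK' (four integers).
After event 0: A_seq=66 A_ack=7000 B_seq=7000 B_ack=66
After event 1: A_seq=66 A_ack=7000 B_seq=7000 B_ack=66
After event 2: A_seq=66 A_ack=7000 B_seq=7167 B_ack=66
After event 3: A_seq=66 A_ack=7000 B_seq=7313 B_ack=66
After event 4: A_seq=192 A_ack=7000 B_seq=7313 B_ack=192

192 7000 7313 192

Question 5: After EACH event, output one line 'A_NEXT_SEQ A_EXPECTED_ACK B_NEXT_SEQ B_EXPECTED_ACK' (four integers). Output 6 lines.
66 7000 7000 66
66 7000 7000 66
66 7000 7167 66
66 7000 7313 66
192 7000 7313 192
192 7000 7313 192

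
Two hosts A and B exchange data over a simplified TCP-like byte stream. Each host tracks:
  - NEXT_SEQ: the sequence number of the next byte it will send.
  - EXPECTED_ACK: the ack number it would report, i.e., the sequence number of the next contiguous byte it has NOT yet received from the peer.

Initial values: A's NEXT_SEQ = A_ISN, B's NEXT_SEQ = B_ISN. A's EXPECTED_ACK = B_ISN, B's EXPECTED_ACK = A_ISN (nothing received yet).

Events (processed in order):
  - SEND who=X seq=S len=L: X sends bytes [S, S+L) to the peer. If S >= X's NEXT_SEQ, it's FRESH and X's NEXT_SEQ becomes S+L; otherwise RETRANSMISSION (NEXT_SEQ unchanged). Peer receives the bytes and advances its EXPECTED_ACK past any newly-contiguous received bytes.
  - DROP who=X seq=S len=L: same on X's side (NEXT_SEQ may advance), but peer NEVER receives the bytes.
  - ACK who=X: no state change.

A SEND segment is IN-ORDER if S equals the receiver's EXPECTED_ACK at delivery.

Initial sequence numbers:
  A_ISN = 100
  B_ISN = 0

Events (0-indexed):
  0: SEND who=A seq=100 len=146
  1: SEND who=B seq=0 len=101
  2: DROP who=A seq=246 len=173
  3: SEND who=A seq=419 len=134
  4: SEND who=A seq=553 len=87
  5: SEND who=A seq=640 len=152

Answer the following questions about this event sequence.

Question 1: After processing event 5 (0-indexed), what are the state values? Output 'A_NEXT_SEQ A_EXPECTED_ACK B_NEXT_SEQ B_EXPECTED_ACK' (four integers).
After event 0: A_seq=246 A_ack=0 B_seq=0 B_ack=246
After event 1: A_seq=246 A_ack=101 B_seq=101 B_ack=246
After event 2: A_seq=419 A_ack=101 B_seq=101 B_ack=246
After event 3: A_seq=553 A_ack=101 B_seq=101 B_ack=246
After event 4: A_seq=640 A_ack=101 B_seq=101 B_ack=246
After event 5: A_seq=792 A_ack=101 B_seq=101 B_ack=246

792 101 101 246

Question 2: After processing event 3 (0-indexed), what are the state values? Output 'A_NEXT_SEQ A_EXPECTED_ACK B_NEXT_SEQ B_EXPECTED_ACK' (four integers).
After event 0: A_seq=246 A_ack=0 B_seq=0 B_ack=246
After event 1: A_seq=246 A_ack=101 B_seq=101 B_ack=246
After event 2: A_seq=419 A_ack=101 B_seq=101 B_ack=246
After event 3: A_seq=553 A_ack=101 B_seq=101 B_ack=246

553 101 101 246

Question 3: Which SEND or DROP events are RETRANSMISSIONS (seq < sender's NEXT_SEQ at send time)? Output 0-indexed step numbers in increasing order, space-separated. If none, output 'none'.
Step 0: SEND seq=100 -> fresh
Step 1: SEND seq=0 -> fresh
Step 2: DROP seq=246 -> fresh
Step 3: SEND seq=419 -> fresh
Step 4: SEND seq=553 -> fresh
Step 5: SEND seq=640 -> fresh

Answer: none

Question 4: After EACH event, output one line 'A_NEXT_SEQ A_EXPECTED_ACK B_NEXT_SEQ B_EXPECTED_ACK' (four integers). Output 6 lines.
246 0 0 246
246 101 101 246
419 101 101 246
553 101 101 246
640 101 101 246
792 101 101 246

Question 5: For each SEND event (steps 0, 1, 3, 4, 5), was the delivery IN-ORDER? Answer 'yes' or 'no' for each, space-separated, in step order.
Answer: yes yes no no no

Derivation:
Step 0: SEND seq=100 -> in-order
Step 1: SEND seq=0 -> in-order
Step 3: SEND seq=419 -> out-of-order
Step 4: SEND seq=553 -> out-of-order
Step 5: SEND seq=640 -> out-of-order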